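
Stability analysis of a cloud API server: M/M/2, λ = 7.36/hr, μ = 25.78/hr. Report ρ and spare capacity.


Total capacity cμ = 2·25.78 = 51.56/hr
ρ = λ/(cμ) = 7.36/51.56 = 0.1427
Stable ⇔ ρ < 1: YES
Spare capacity = cμ − λ = 51.56 − 7.36 = 44.20/hr

Final: ρ = 0.1427; stable; margin = 44.20/hr


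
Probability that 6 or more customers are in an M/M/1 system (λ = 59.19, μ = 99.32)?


ρ = 59.19/99.32 = 0.5960
P(N ≥ n) = ρ^n = 0.5960^6 = 0.044799

Final: 0.044799


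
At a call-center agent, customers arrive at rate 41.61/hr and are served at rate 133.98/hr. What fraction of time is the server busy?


ρ = λ/μ = 41.61/133.98 = 0.3106

Final: 0.3106


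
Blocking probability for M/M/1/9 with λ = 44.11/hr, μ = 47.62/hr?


ρ = λ/μ = 44.11/47.62 = 0.9263
P_K = (1−ρ)ρ^K/(1−ρ^(K+1)) = (0.07371·0.502029)/(1 − 0.465025)
= 0.037004/0.534975 = 0.069169

Final: 0.069169


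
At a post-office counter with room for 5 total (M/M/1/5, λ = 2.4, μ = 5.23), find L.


ρ = 2.4/5.23 = 0.4589
L = ρ[1 − (K+1)ρ^K + Kρ^(K+1)] / [(1−ρ)(1−ρ^(K+1))]
Numerator: 0.4589·(1 − 6·0.020349 + 5·0.009338) = 0.424288
Denominator: (0.5411)·(0.990662) = 0.536056
L = 0.424288/0.536056 = 0.7915

Final: 0.7915


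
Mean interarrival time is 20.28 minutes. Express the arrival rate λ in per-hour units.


λ = 1/(interarrival time) in consistent units.
1 hour = 60 min, so λ = 60/20.28 = 2.9586 per hour

Final: 2.9586 /hr


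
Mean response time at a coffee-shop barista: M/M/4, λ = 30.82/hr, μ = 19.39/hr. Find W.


a = 1.5895; ρ = 0.3974; P₀ = 0.201478
Lq = P₀·a^c·ρ/(c!(1−ρ)²) = 0.05863
Wq = Lq/λ = 0.05863/30.82 = 0.001902 hr
W = Wq + 1/μ = 0.001902 + 0.05157 = 0.05348 hr

Final: 0.05348 hr


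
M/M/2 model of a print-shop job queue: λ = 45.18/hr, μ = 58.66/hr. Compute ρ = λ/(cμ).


ρ = λ/(cμ) = 45.18/(2·58.66) = 45.18/117.32 = 0.3851

Final: 0.3851


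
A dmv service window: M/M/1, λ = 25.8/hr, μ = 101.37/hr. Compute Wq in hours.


ρ = 25.8/101.37 = 0.2545
Wq = ρ/(μ−λ) = 0.2545/(101.37 − 25.8) = 0.2545/75.57 = 0.003368 hr

Final: 0.003368 hr


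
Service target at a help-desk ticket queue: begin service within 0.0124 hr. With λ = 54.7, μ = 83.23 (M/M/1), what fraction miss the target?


ρ = 54.7/83.23 = 0.6572
P(Wq > t) = ρ·e^{−(μ−λ)t} = 0.6572·e^{−0.3538}
= 0.6572·0.702035 = 0.461388

Final: 0.461388


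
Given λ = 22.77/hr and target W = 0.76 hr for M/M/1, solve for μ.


W = 1/(μ−λ) ⇒ μ − λ = 1/W = 1/0.76 = 1.3158
μ = λ + 1/W = 22.77 + 1.3158 = 24.0858 per hr

Final: 24.0858 /hr


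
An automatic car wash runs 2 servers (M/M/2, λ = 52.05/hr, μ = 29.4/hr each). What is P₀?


a = λ/μ = 52.05/29.4 = 1.7704; ρ = a/c = 0.8852
Σ_{k=0}^{1} a^k/k! (terms k=0..1) = 1.00000 + 1.77041 = 2.77041
Tail: a^2/(2!(1−ρ)) = 3.13435/(2·0.1148) = 13.65181
P₀ = 1/(2.77041 + 13.65181) = 1/16.42222 = 0.060893

Final: 0.060893


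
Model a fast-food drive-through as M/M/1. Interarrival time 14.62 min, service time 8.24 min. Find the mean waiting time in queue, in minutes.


λ = 60/14.62 = 4.1040 /hr
μ = 60/8.24 = 7.2816 /hr
ρ = λ/μ = 4.1040/7.2816 = 0.5636
Wq = ρ/(μ−λ) = 0.5636/(7.2816−4.1040) = 0.17737 hr
In minutes: 0.17737·60 = 10.642 min

Final: 10.642 min


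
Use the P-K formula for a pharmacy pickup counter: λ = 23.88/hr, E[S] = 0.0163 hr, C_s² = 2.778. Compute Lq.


ρ = λ·E[S] = 23.88·0.0163 = 0.3892
Lq = ρ²(1+C_s²)/(2(1−ρ)) = 0.1515·(1+2.778)/(2·0.6108)
= 0.1515·3.7780/1.2215 = 0.46861

Final: 0.46861


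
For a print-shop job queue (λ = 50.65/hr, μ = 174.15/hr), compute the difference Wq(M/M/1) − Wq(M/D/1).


ρ = 50.65/174.15 = 0.2908
Wq(M/M/1) = ρ/(μ−λ) = 0.2908/123.50 = 0.002355 hr
Wq(M/D/1) = ρ/(2(μ−λ)) = 0.001177 hr
Savings = 0.002355 − 0.001177 = 0.001177 hr

Final: 0.001177 hr


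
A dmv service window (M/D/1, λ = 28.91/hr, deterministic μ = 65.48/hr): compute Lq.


ρ = 28.91/65.48 = 0.4415
M/D/1: Lq = ρ²/(2(1−ρ)) = 0.1949/(2·0.5585) = 0.17451

Final: 0.17451


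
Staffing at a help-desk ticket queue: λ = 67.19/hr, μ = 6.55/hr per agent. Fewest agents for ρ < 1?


Stability requires cμ > λ ⇔ c > λ/μ.
λ/μ = 67.19/6.55 = 10.2580
Minimum integer c = ⌊10.2580⌋ + 1 = 11
Check: 11·6.55 = 72.05 > 67.19, while 10·6.55 = 65.50 ≤ 67.19

Final: 11 servers


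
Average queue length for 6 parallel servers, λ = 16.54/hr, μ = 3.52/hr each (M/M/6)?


a = λ/μ = 4.6989; ρ = a/6 = 0.7831
P₀ = 0.007024
Lq = P₀·a^c·ρ / (c!·(1−ρ)²) = 0.007024·10763.58762·0.7831/(720·0.04703)
= 1.74868

Final: 1.74868


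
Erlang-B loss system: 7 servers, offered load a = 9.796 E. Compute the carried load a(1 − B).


B(7,9.796) = 0.399826 (Erlang-B)
Carried load = a(1 − B) = 9.796·(1 − 0.399826) = 9.796·0.600174 = 5.8793 E

Final: 5.8793 Erlangs


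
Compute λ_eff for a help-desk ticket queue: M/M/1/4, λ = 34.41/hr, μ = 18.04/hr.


ρ = 1.9074; P_K = (1−ρ)ρ^4/(1−ρ^5) = 0.495353
λ_eff = λ(1 − P_K) = 34.41·(1 − 0.495353) = 34.41·0.504647 = 17.3649 /hr

Final: 17.3649 /hr


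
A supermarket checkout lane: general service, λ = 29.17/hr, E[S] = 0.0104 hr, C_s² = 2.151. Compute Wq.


ρ = λ·E[S] = 29.17·0.0104 = 0.3034
E[S²] = E[S]²(1+C_s²) = 0.0104²·(1+2.151) = 0.0003408
Wq = λ·E[S²]/(2(1−ρ)) = 29.17·0.0003408/(2·0.6966) = 0.007135 hr

Final: 0.007135 hr


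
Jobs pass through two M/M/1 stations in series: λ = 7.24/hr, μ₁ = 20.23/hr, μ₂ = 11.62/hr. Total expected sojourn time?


Each node sees arrival rate λ = 7.24/hr (tandem ⇒ throughput preserved).
W₁ = 1/(μ₁−λ) = 1/(20.23−7.24) = 0.07698 hr
W₂ = 1/(μ₂−λ) = 1/(11.62−7.24) = 0.22831 hr
W_total = W₁ + W₂ = 0.07698 + 0.22831 = 0.30529 hr

Final: 0.30529 hr


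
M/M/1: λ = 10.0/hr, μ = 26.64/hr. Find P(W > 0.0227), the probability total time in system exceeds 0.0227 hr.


W ~ Exponential(μ−λ) for M/M/1.
μ − λ = 26.64 − 10.0 = 16.6400
P(W > t) = e^{−(μ−λ)t} = e^{−0.3777} = 0.685417

Final: 0.685417


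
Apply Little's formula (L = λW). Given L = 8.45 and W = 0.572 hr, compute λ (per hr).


λ = L/W = 8.45/0.572 = 14.7727 /hr

Final: 14.7727 /hr


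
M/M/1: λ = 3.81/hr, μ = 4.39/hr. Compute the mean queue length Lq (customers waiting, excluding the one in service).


ρ = 3.81/4.39 = 0.8679
Lq = ρ²/(1−ρ) = 0.7532/0.1321 = 5.7011

Final: 5.7011


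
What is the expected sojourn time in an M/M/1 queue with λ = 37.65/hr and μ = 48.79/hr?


W = 1/(μ−λ) = 1/(48.79 − 37.65) = 1/11.14 = 0.08977 hr

Final: 0.08977 hr


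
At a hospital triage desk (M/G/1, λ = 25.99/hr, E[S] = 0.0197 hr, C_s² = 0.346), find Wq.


ρ = λ·E[S] = 25.99·0.0197 = 0.5120
E[S²] = E[S]²(1+C_s²) = 0.0197²·(1+0.346) = 0.0005224
Wq = λ·E[S²]/(2(1−ρ)) = 25.99·0.0005224/(2·0.4880) = 0.01391 hr

Final: 0.01391 hr


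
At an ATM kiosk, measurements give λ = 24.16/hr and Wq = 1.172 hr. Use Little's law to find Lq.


Lq = λWq = 24.16·1.172 = 28.3155

Final: 28.3155


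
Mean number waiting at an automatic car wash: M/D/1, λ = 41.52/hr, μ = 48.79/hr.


ρ = 41.52/48.79 = 0.8510
M/D/1: Lq = ρ²/(2(1−ρ)) = 0.7242/(2·0.1490) = 2.43007

Final: 2.43007


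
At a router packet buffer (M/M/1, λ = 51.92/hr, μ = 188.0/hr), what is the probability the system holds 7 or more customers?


ρ = 51.92/188.0 = 0.2762
P(N ≥ n) = ρ^n = 0.2762^7 = 0.0001225

Final: 0.0001225


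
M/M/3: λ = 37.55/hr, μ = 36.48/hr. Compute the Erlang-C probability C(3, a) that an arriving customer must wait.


a = λ/μ = 1.0293; ρ = a/3 = 0.3431
P₀ = 0.352634 (from M/M/c formula)
C(c,a) = [a^c/(c!(1−ρ))]·P₀ = [1.09060/(6·0.6569)]·0.352634
= 0.27671·0.352634 = 0.097577

Final: 0.097577


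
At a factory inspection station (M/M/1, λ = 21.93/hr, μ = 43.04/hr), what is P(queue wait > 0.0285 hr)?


ρ = 21.93/43.04 = 0.5095
P(Wq > t) = ρ·e^{−(μ−λ)t} = 0.5095·e^{−0.6016}
= 0.5095·0.547915 = 0.279177

Final: 0.279177


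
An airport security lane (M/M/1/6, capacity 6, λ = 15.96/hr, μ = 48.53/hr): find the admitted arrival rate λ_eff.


ρ = 0.3289; P_K = (1−ρ)ρ^6/(1−ρ^7) = 0.0008494
λ_eff = λ(1 − P_K) = 15.96·(1 − 0.0008494) = 15.96·0.999151 = 15.9464 /hr

Final: 15.9464 /hr


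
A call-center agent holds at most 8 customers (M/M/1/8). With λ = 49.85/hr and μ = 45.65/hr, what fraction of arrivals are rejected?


ρ = λ/μ = 49.85/45.65 = 1.0920
P_K = (1−ρ)ρ^K/(1−ρ^(K+1)) = (-0.09200·2.022065)/(1 − 2.208104)
= -0.186039/-1.208104 = 0.153992

Final: 0.153992


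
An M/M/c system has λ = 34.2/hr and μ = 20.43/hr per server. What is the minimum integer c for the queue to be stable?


Stability requires cμ > λ ⇔ c > λ/μ.
λ/μ = 34.2/20.43 = 1.6740
Minimum integer c = ⌊1.6740⌋ + 1 = 2
Check: 2·20.43 = 40.86 > 34.2, while 1·20.43 = 20.43 ≤ 34.2

Final: 2 servers


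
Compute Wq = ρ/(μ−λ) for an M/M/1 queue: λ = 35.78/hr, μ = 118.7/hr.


ρ = 35.78/118.7 = 0.3014
Wq = ρ/(μ−λ) = 0.3014/(118.7 − 35.78) = 0.3014/82.92 = 0.003635 hr

Final: 0.003635 hr


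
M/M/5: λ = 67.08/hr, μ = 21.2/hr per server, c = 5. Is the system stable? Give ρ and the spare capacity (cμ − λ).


Total capacity cμ = 5·21.2 = 106.00/hr
ρ = λ/(cμ) = 67.08/106.00 = 0.6328
Stable ⇔ ρ < 1: YES
Spare capacity = cμ − λ = 106.00 − 67.08 = 38.92/hr

Final: ρ = 0.6328; stable; margin = 38.92/hr


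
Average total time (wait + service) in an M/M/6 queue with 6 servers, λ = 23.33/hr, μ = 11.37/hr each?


a = 2.0519; ρ = 0.3420; P₀ = 0.128270
Lq = P₀·a^c·ρ/(c!(1−ρ)²) = 0.01050
Wq = Lq/λ = 0.01050/23.33 = 0.0004501 hr
W = Wq + 1/μ = 0.0004501 + 0.08795 = 0.08840 hr

Final: 0.08840 hr


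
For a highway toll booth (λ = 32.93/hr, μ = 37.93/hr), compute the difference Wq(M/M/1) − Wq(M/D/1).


ρ = 32.93/37.93 = 0.8682
Wq(M/M/1) = ρ/(μ−λ) = 0.8682/5.00 = 0.17364 hr
Wq(M/D/1) = ρ/(2(μ−λ)) = 0.08682 hr
Savings = 0.17364 − 0.08682 = 0.08682 hr

Final: 0.08682 hr


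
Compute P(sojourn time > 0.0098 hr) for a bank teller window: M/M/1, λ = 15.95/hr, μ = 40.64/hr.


W ~ Exponential(μ−λ) for M/M/1.
μ − λ = 40.64 − 15.95 = 24.6900
P(W > t) = e^{−(μ−λ)t} = e^{−0.2420} = 0.785086

Final: 0.785086


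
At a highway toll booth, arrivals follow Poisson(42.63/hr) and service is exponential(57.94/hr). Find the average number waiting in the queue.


ρ = 42.63/57.94 = 0.7358
Lq = ρ²/(1−ρ) = 0.5413/0.2642 = 2.0487

Final: 2.0487


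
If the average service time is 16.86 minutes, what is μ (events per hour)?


μ = 1/(service time) in consistent units.
1 hour = 60 min, so μ = 60/16.86 = 3.5587 per hour

Final: 3.5587 /hr


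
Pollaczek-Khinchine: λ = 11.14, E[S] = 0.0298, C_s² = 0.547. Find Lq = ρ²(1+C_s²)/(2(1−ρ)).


ρ = λ·E[S] = 11.14·0.0298 = 0.3320
Lq = ρ²(1+C_s²)/(2(1−ρ)) = 0.1102·(1+0.547)/(2·0.6680)
= 0.1102·1.5470/1.3361 = 0.12761

Final: 0.12761


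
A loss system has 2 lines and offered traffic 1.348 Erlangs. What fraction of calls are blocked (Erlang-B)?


B(c,a) = (a^c/c!) / Σ_{k=0}^{c} a^k/k!
a^2/2! = 0.908552
Σ terms (k=0..2): 1.00000 + 1.34800 + 0.90855 = 3.256552
B = 0.908552/3.256552 = 0.278992

Final: 0.278992


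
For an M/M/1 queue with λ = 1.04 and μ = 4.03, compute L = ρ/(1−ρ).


ρ = λ/μ = 1.04/4.03 = 0.2581
L = ρ/(1−ρ) = 0.2581/(1 − 0.2581) = 0.2581/0.7419 = 0.3478

Final: 0.3478


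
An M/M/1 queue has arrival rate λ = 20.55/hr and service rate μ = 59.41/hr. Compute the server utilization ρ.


ρ = λ/μ = 20.55/59.41 = 0.3459

Final: 0.3459


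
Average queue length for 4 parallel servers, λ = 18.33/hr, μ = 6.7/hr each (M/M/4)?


a = λ/μ = 2.7358; ρ = a/4 = 0.6840
P₀ = 0.054715
Lq = P₀·a^c·ρ / (c!·(1−ρ)²) = 0.054715·56.02097·0.6840/(24·0.09988)
= 0.87453

Final: 0.87453


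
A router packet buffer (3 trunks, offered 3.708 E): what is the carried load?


B(3,3.708) = 0.423166 (Erlang-B)
Carried load = a(1 − B) = 3.708·(1 − 0.423166) = 3.708·0.576834 = 2.1389 E

Final: 2.1389 Erlangs


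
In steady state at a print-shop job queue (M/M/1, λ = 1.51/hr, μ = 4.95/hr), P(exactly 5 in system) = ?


ρ = 1.51/4.95 = 0.3051
P_n = (1−ρ)·ρ^n = (1 − 0.3051)·0.3051^5 = 0.6949·0.002642 = 0.001836

Final: 0.001836


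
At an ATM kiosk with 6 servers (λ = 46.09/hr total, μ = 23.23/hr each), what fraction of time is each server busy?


ρ = λ/(cμ) = 46.09/(6·23.23) = 46.09/139.38 = 0.3307

Final: 0.3307


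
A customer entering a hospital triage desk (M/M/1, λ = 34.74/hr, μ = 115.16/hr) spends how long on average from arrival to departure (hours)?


W = 1/(μ−λ) = 1/(115.16 − 34.74) = 1/80.42 = 0.01243 hr

Final: 0.01243 hr


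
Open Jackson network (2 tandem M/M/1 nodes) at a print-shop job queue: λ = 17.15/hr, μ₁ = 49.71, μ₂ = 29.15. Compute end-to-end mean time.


Each node sees arrival rate λ = 17.15/hr (tandem ⇒ throughput preserved).
W₁ = 1/(μ₁−λ) = 1/(49.71−17.15) = 0.03071 hr
W₂ = 1/(μ₂−λ) = 1/(29.15−17.15) = 0.08333 hr
W_total = W₁ + W₂ = 0.03071 + 0.08333 = 0.11405 hr

Final: 0.11405 hr


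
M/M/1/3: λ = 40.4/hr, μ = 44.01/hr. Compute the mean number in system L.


ρ = 40.4/44.01 = 0.9180
L = ρ[1 − (K+1)ρ^K + Kρ^(K+1)] / [(1−ρ)(1−ρ^(K+1))]
Numerator: 0.9180·(1 − 4·0.773553 + 3·0.710101) = 0.033131
Denominator: (0.08203)·(0.289899) = 0.023780
L = 0.033131/0.023780 = 1.3932

Final: 1.3932


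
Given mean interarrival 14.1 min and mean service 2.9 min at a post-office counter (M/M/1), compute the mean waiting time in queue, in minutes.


λ = 60/14.1 = 4.2553 /hr
μ = 60/2.9 = 20.6897 /hr
ρ = λ/μ = 4.2553/20.6897 = 0.2057
Wq = ρ/(μ−λ) = 0.2057/(20.6897−4.2553) = 0.01251 hr
In minutes: 0.01251·60 = 0.7509 min

Final: 0.7509 min


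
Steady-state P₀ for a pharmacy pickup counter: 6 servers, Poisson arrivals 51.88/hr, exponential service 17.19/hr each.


a = λ/μ = 51.88/17.19 = 3.0180; ρ = a/c = 0.5030
Σ_{k=0}^{5} a^k/k! (terms k=0..5) = 1.00000 + 3.01803 + 4.55426 + 4.58164 + 3.45689 + 2.08660 = 18.69742
Tail: a^6/(6!(1−ρ)) = 755.69151/(720·0.4970) = 2.11184
P₀ = 1/(18.69742 + 2.11184) = 1/20.80926 = 0.048056

Final: 0.048056


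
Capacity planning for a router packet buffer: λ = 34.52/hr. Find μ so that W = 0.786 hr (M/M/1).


W = 1/(μ−λ) ⇒ μ − λ = 1/W = 1/0.786 = 1.2723
μ = λ + 1/W = 34.52 + 1.2723 = 35.7923 per hr

Final: 35.7923 /hr


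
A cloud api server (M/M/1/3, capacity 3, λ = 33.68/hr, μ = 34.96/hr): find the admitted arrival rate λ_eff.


ρ = 0.9634; P_K = (1−ρ)ρ^3/(1−ρ^4) = 0.236191
λ_eff = λ(1 − P_K) = 33.68·(1 − 0.236191) = 33.68·0.763809 = 25.7251 /hr

Final: 25.7251 /hr


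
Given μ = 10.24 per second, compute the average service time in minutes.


Mean service time = 1/μ = 1/10.24 second = 0.09766 second
In minutes: 0.09766 × 0.0166667 = 0.001628 min

Final: 0.001628 min


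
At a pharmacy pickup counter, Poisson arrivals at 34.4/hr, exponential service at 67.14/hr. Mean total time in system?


W = 1/(μ−λ) = 1/(67.14 − 34.4) = 1/32.74 = 0.03054 hr

Final: 0.03054 hr


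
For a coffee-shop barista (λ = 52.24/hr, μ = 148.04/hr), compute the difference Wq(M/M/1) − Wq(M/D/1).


ρ = 52.24/148.04 = 0.3529
Wq(M/M/1) = ρ/(μ−λ) = 0.3529/95.80 = 0.003683 hr
Wq(M/D/1) = ρ/(2(μ−λ)) = 0.001842 hr
Savings = 0.003683 − 0.001842 = 0.001842 hr

Final: 0.001842 hr


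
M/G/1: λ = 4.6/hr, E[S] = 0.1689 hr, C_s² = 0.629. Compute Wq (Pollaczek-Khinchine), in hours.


ρ = λ·E[S] = 4.6·0.1689 = 0.7769
E[S²] = E[S]²(1+C_s²) = 0.1689²·(1+0.629) = 0.046471
Wq = λ·E[S²]/(2(1−ρ)) = 4.6·0.046471/(2·0.2231) = 0.47917 hr

Final: 0.47917 hr


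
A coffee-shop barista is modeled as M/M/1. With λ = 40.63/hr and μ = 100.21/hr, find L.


ρ = λ/μ = 40.63/100.21 = 0.4054
L = ρ/(1−ρ) = 0.4054/(1 − 0.4054) = 0.4054/0.5946 = 0.6819

Final: 0.6819


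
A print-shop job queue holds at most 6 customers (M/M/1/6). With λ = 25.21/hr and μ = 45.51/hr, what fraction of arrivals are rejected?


ρ = λ/μ = 25.21/45.51 = 0.5539
P_K = (1−ρ)ρ^K/(1−ρ^(K+1)) = (0.4461·0.028893)/(1 − 0.016005)
= 0.012888/0.983995 = 0.013098

Final: 0.013098


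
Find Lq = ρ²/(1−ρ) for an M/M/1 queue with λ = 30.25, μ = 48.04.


ρ = 30.25/48.04 = 0.6297
Lq = ρ²/(1−ρ) = 0.3965/0.3703 = 1.0707

Final: 1.0707


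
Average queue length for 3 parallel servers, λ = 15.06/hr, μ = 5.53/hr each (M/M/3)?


a = λ/μ = 2.7233; ρ = a/3 = 0.9078
P₀ = 0.022762
Lq = P₀·a^c·ρ / (c!·(1−ρ)²) = 0.022762·20.19759·0.9078/(6·0.008505)
= 8.17808

Final: 8.17808


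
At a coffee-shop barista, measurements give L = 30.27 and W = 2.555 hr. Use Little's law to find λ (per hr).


λ = L/W = 30.27/2.555 = 11.8474 /hr

Final: 11.8474 /hr


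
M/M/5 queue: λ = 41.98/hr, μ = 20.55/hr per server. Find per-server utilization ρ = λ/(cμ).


ρ = λ/(cμ) = 41.98/(5·20.55) = 41.98/102.75 = 0.4086

Final: 0.4086


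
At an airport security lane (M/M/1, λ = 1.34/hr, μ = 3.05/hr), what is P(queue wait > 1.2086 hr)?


ρ = 1.34/3.05 = 0.4393
P(Wq > t) = ρ·e^{−(μ−λ)t} = 0.4393·e^{−2.0667}
= 0.4393·0.126602 = 0.055622

Final: 0.055622


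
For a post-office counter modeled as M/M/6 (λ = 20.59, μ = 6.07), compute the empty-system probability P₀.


a = λ/μ = 20.59/6.07 = 3.3921; ρ = a/c = 0.5653
Σ_{k=0}^{5} a^k/k! (terms k=0..5) = 1.00000 + 3.39209 + 5.75314 + 6.50507 + 5.51645 + 3.74246 = 25.90921
Tail: a^6/(6!(1−ρ)) = 1523.37188/(720·0.4347) = 4.86780
P₀ = 1/(25.90921 + 4.86780) = 1/30.77701 = 0.032492

Final: 0.032492


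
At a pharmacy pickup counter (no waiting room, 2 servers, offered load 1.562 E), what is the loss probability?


B(c,a) = (a^c/c!) / Σ_{k=0}^{c} a^k/k!
a^2/2! = 1.219922
Σ terms (k=0..2): 1.00000 + 1.56200 + 1.21992 = 3.781922
B = 1.219922/3.781922 = 0.322567

Final: 0.322567


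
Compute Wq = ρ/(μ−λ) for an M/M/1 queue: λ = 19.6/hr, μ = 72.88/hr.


ρ = 19.6/72.88 = 0.2689
Wq = ρ/(μ−λ) = 0.2689/(72.88 − 19.6) = 0.2689/53.28 = 0.005048 hr

Final: 0.005048 hr


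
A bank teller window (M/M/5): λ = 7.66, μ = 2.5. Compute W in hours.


a = 3.0640; ρ = 0.6128; P₀ = 0.043409
Lq = P₀·a^c·ρ/(c!(1−ρ)²) = 0.39929
Wq = Lq/λ = 0.39929/7.66 = 0.05213 hr
W = Wq + 1/μ = 0.05213 + 0.40000 = 0.45213 hr

Final: 0.45213 hr


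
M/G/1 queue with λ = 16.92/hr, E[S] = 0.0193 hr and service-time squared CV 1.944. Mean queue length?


ρ = λ·E[S] = 16.92·0.0193 = 0.3266
Lq = ρ²(1+C_s²)/(2(1−ρ)) = 0.1066·(1+1.944)/(2·0.6734)
= 0.1066·2.9440/1.3469 = 0.23309

Final: 0.23309


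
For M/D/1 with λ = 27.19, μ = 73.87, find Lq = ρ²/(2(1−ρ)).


ρ = 27.19/73.87 = 0.3681
M/D/1: Lq = ρ²/(2(1−ρ)) = 0.1355/(2·0.6319) = 0.10720

Final: 0.10720


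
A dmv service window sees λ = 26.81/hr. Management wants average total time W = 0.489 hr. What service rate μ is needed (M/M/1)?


W = 1/(μ−λ) ⇒ μ − λ = 1/W = 1/0.489 = 2.0450
μ = λ + 1/W = 26.81 + 2.0450 = 28.8550 per hr

Final: 28.8550 /hr


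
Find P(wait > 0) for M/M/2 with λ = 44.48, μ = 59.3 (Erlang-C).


a = λ/μ = 0.7501; ρ = a/2 = 0.3750
P₀ = 0.454501 (from M/M/c formula)
C(c,a) = [a^c/(c!(1−ρ))]·P₀ = [0.56263/(2·0.6250)]·0.454501
= 0.45013·0.454501 = 0.204585

Final: 0.204585


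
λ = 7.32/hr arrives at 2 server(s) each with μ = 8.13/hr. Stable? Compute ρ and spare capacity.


Total capacity cμ = 2·8.13 = 16.26/hr
ρ = λ/(cμ) = 7.32/16.26 = 0.4502
Stable ⇔ ρ < 1: YES
Spare capacity = cμ − λ = 16.26 − 7.32 = 8.94/hr

Final: ρ = 0.4502; stable; margin = 8.94/hr


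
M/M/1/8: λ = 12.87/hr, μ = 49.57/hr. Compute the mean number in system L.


ρ = 12.87/49.57 = 0.2596
L = ρ[1 − (K+1)ρ^K + Kρ^(K+1)] / [(1−ρ)(1−ρ^(K+1))]
Numerator: 0.2596·(1 − 9·0.00002065 + 8·0.000005361) = 0.259596
Denominator: (0.7404)·(0.999995) = 0.740363
L = 0.259596/0.740363 = 0.3506

Final: 0.3506


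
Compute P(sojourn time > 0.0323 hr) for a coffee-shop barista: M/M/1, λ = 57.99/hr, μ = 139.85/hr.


W ~ Exponential(μ−λ) for M/M/1.
μ − λ = 139.85 − 57.99 = 81.8600
P(W > t) = e^{−(μ−λ)t} = e^{−2.6441} = 0.071071

Final: 0.071071


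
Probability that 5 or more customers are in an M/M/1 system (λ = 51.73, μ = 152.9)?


ρ = 51.73/152.9 = 0.3383
P(N ≥ n) = ρ^n = 0.3383^5 = 0.004433

Final: 0.004433


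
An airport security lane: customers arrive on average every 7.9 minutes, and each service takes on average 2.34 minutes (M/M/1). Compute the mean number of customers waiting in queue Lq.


λ = 60/7.9 = 7.5949 /hr
μ = 60/2.34 = 25.6410 /hr
ρ = λ/μ = 7.5949/25.6410 = 0.2962
Lq = ρ²/(1−ρ) = 0.08774/0.7038 = 0.1247

Final: 0.1247


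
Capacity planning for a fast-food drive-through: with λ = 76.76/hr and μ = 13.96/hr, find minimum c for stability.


Stability requires cμ > λ ⇔ c > λ/μ.
λ/μ = 76.76/13.96 = 5.4986
Minimum integer c = ⌊5.4986⌋ + 1 = 6
Check: 6·13.96 = 83.76 > 76.76, while 5·13.96 = 69.80 ≤ 76.76

Final: 6 servers


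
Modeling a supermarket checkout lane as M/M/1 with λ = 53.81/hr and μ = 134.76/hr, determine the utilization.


ρ = λ/μ = 53.81/134.76 = 0.3993

Final: 0.3993


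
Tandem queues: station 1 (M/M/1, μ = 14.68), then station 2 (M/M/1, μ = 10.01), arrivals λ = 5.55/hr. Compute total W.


Each node sees arrival rate λ = 5.55/hr (tandem ⇒ throughput preserved).
W₁ = 1/(μ₁−λ) = 1/(14.68−5.55) = 0.10953 hr
W₂ = 1/(μ₂−λ) = 1/(10.01−5.55) = 0.22422 hr
W_total = W₁ + W₂ = 0.10953 + 0.22422 = 0.33374 hr

Final: 0.33374 hr


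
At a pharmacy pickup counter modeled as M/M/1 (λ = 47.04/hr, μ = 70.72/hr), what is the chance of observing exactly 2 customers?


ρ = 47.04/70.72 = 0.6652
P_n = (1−ρ)·ρ^n = (1 − 0.6652)·0.6652^2 = 0.3348·0.442436 = 0.148146

Final: 0.148146


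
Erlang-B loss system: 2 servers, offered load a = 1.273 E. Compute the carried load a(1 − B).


B(2,1.273) = 0.262794 (Erlang-B)
Carried load = a(1 − B) = 1.273·(1 − 0.262794) = 1.273·0.737206 = 0.9385 E

Final: 0.9385 Erlangs


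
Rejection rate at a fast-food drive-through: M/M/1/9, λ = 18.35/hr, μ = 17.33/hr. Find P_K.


ρ = λ/μ = 18.35/17.33 = 1.0589
P_K = (1−ρ)ρ^K/(1−ρ^(K+1)) = (-0.05886·1.673160)/(1 − 1.771638)
= -0.098478/-0.771638 = 0.127622

Final: 0.127622


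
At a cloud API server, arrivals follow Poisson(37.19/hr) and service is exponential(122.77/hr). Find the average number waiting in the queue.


ρ = 37.19/122.77 = 0.3029
Lq = ρ²/(1−ρ) = 0.09176/0.6971 = 0.1316

Final: 0.1316


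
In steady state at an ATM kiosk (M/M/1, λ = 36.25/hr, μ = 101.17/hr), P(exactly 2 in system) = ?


ρ = 36.25/101.17 = 0.3583
P_n = (1−ρ)·ρ^n = (1 − 0.3583)·0.3583^2 = 0.6417·0.128384 = 0.082383

Final: 0.082383


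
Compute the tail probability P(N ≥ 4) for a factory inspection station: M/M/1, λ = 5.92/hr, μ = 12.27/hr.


ρ = 5.92/12.27 = 0.4825
P(N ≥ n) = ρ^n = 0.4825^4 = 0.054189

Final: 0.054189


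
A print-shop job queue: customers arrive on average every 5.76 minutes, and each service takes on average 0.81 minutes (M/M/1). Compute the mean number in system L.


λ = 60/5.76 = 10.4167 /hr
μ = 60/0.81 = 74.0741 /hr
ρ = λ/μ = 10.4167/74.0741 = 0.1406
L = ρ/(1−ρ) = 0.1406/0.8594 = 0.1636

Final: 0.1636


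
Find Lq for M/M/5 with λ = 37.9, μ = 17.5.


a = λ/μ = 2.1657; ρ = a/5 = 0.4331
P₀ = 0.113367
Lq = P₀·a^c·ρ / (c!·(1−ρ)²) = 0.113367·47.64374·0.4331/(120·0.32133)
= 0.06067

Final: 0.06067


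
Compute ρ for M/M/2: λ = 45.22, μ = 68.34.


ρ = λ/(cμ) = 45.22/(2·68.34) = 45.22/136.68 = 0.3308

Final: 0.3308


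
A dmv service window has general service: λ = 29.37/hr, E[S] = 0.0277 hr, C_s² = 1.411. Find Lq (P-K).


ρ = λ·E[S] = 29.37·0.0277 = 0.8135
Lq = ρ²(1+C_s²)/(2(1−ρ)) = 0.6619·(1+1.411)/(2·0.1865)
= 0.6619·2.4110/0.3729 = 4.27927

Final: 4.27927


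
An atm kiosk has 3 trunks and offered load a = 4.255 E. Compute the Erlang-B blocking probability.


B(c,a) = (a^c/c!) / Σ_{k=0}^{c} a^k/k!
a^3/3! = 12.839480
Σ terms (k=0..3): 1.00000 + 4.25500 + 9.05251 + 12.83948 = 27.146993
B = 12.839480/27.146993 = 0.472961

Final: 0.472961


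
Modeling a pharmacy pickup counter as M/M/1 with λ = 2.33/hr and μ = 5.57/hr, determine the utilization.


ρ = λ/μ = 2.33/5.57 = 0.4183

Final: 0.4183


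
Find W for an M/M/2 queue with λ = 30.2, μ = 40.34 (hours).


a = 0.7486; ρ = 0.3743; P₀ = 0.455267
Lq = P₀·a^c·ρ/(c!(1−ρ)²) = 0.12199
Wq = Lq/λ = 0.12199/30.2 = 0.004039 hr
W = Wq + 1/μ = 0.004039 + 0.02479 = 0.02883 hr

Final: 0.02883 hr


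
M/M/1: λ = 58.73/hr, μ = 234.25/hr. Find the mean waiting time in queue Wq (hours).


ρ = 58.73/234.25 = 0.2507
Wq = ρ/(μ−λ) = 0.2507/(234.25 − 58.73) = 0.2507/175.52 = 0.001428 hr

Final: 0.001428 hr


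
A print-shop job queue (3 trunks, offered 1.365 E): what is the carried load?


B(3,1.365) = 0.113932 (Erlang-B)
Carried load = a(1 − B) = 1.365·(1 − 0.113932) = 1.365·0.886068 = 1.2095 E

Final: 1.2095 Erlangs


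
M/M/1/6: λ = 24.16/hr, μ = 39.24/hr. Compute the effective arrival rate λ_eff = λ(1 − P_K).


ρ = 0.6157; P_K = (1−ρ)ρ^6/(1−ρ^7) = 0.021662
λ_eff = λ(1 − P_K) = 24.16·(1 − 0.021662) = 24.16·0.978338 = 23.6366 /hr

Final: 23.6366 /hr


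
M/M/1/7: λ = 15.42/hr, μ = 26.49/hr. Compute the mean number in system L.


ρ = 15.42/26.49 = 0.5821
L = ρ[1 − (K+1)ρ^K + Kρ^(K+1)] / [(1−ρ)(1−ρ^(K+1))]
Numerator: 0.5821·(1 − 8·0.022647 + 7·0.013183) = 0.530359
Denominator: (0.4179)·(0.986817) = 0.412384
L = 0.530359/0.412384 = 1.2861

Final: 1.2861


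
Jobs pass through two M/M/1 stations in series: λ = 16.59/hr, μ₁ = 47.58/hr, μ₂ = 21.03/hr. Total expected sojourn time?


Each node sees arrival rate λ = 16.59/hr (tandem ⇒ throughput preserved).
W₁ = 1/(μ₁−λ) = 1/(47.58−16.59) = 0.03227 hr
W₂ = 1/(μ₂−λ) = 1/(21.03−16.59) = 0.22523 hr
W_total = W₁ + W₂ = 0.03227 + 0.22523 = 0.25749 hr

Final: 0.25749 hr


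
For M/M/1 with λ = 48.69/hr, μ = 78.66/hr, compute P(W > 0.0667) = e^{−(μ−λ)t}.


W ~ Exponential(μ−λ) for M/M/1.
μ − λ = 78.66 − 48.69 = 29.9700
P(W > t) = e^{−(μ−λ)t} = e^{−1.9990} = 0.135471

Final: 0.135471


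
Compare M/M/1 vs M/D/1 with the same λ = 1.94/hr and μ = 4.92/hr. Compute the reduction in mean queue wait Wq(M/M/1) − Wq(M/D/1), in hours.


ρ = 1.94/4.92 = 0.3943
Wq(M/M/1) = ρ/(μ−λ) = 0.3943/2.98 = 0.13232 hr
Wq(M/D/1) = ρ/(2(μ−λ)) = 0.06616 hr
Savings = 0.13232 − 0.06616 = 0.06616 hr

Final: 0.06616 hr


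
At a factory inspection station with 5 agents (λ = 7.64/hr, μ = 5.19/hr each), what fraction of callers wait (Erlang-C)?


a = λ/μ = 1.4721; ρ = a/5 = 0.2944
P₀ = 0.229122 (from M/M/c formula)
C(c,a) = [a^c/(c!(1−ρ))]·P₀ = [6.91242/(120·0.7056)]·0.229122
= 0.08164·0.229122 = 0.018705

Final: 0.018705


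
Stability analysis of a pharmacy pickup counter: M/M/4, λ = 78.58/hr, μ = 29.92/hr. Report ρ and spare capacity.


Total capacity cμ = 4·29.92 = 119.68/hr
ρ = λ/(cμ) = 78.58/119.68 = 0.6566
Stable ⇔ ρ < 1: YES
Spare capacity = cμ − λ = 119.68 − 78.58 = 41.10/hr

Final: ρ = 0.6566; stable; margin = 41.10/hr


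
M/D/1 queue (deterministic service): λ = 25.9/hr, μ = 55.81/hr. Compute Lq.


ρ = 25.9/55.81 = 0.4641
M/D/1: Lq = ρ²/(2(1−ρ)) = 0.2154/(2·0.5359) = 0.20093

Final: 0.20093


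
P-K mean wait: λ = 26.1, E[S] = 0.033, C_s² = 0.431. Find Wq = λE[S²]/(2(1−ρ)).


ρ = λ·E[S] = 26.1·0.033 = 0.8613
E[S²] = E[S]²(1+C_s²) = 0.033²·(1+0.431) = 0.001558
Wq = λ·E[S²]/(2(1−ρ)) = 26.1·0.001558/(2·0.1387) = 0.14662 hr

Final: 0.14662 hr


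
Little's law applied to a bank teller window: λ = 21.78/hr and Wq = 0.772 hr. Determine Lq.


Lq = λWq = 21.78·0.772 = 16.8142

Final: 16.8142


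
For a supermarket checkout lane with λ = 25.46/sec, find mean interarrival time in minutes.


Mean interarrival time = 1/λ = 1/25.46 second = 0.03928 second
In minutes: 0.03928 × 0.0166667 = 0.0006546 min

Final: 0.0006546 min


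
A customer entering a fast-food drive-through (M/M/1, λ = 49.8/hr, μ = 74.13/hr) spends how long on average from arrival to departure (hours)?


W = 1/(μ−λ) = 1/(74.13 − 49.8) = 1/24.33 = 0.04110 hr

Final: 0.04110 hr


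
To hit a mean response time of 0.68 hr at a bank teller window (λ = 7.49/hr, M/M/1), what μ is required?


W = 1/(μ−λ) ⇒ μ − λ = 1/W = 1/0.68 = 1.4706
μ = λ + 1/W = 7.49 + 1.4706 = 8.9606 per hr

Final: 8.9606 /hr


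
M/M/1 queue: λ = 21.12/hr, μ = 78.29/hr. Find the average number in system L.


ρ = λ/μ = 21.12/78.29 = 0.2698
L = ρ/(1−ρ) = 0.2698/(1 − 0.2698) = 0.2698/0.7302 = 0.3694

Final: 0.3694


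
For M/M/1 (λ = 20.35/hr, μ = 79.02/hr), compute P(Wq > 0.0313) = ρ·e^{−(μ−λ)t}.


ρ = 20.35/79.02 = 0.2575
P(Wq > t) = ρ·e^{−(μ−λ)t} = 0.2575·e^{−1.8364}
= 0.2575·0.159395 = 0.041049

Final: 0.041049


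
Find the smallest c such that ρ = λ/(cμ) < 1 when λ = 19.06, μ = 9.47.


Stability requires cμ > λ ⇔ c > λ/μ.
λ/μ = 19.06/9.47 = 2.0127
Minimum integer c = ⌊2.0127⌋ + 1 = 3
Check: 3·9.47 = 28.41 > 19.06, while 2·9.47 = 18.94 ≤ 19.06

Final: 3 servers


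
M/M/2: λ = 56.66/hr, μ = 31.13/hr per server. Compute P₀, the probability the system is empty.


a = λ/μ = 56.66/31.13 = 1.8201; ρ = a/c = 0.9101
Σ_{k=0}^{1} a^k/k! (terms k=0..1) = 1.00000 + 1.82011 = 2.82011
Tail: a^2/(2!(1−ρ)) = 3.31280/(2·0.08995) = 18.41561
P₀ = 1/(2.82011 + 18.41561) = 1/21.23571 = 0.047090

Final: 0.047090


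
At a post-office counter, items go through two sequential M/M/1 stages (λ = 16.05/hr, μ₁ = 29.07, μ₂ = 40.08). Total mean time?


Each node sees arrival rate λ = 16.05/hr (tandem ⇒ throughput preserved).
W₁ = 1/(μ₁−λ) = 1/(29.07−16.05) = 0.07680 hr
W₂ = 1/(μ₂−λ) = 1/(40.08−16.05) = 0.04161 hr
W_total = W₁ + W₂ = 0.07680 + 0.04161 = 0.11842 hr

Final: 0.11842 hr


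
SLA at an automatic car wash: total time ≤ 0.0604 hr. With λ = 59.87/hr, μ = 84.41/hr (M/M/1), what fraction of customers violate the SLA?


W ~ Exponential(μ−λ) for M/M/1.
μ − λ = 84.41 − 59.87 = 24.5400
P(W > t) = e^{−(μ−λ)t} = e^{−1.4822} = 0.227134

Final: 0.227134


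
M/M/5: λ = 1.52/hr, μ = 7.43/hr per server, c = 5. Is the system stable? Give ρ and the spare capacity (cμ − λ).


Total capacity cμ = 5·7.43 = 37.15/hr
ρ = λ/(cμ) = 1.52/37.15 = 0.04092
Stable ⇔ ρ < 1: YES
Spare capacity = cμ − λ = 37.15 − 1.52 = 35.63/hr

Final: ρ = 0.04092; stable; margin = 35.63/hr


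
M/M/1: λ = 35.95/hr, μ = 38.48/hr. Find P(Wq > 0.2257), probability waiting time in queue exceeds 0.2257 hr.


ρ = 35.95/38.48 = 0.9343
P(Wq > t) = ρ·e^{−(μ−λ)t} = 0.9343·e^{−0.5710}
= 0.9343·0.564948 = 0.527804

Final: 0.527804


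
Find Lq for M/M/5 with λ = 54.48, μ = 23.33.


a = λ/μ = 2.3352; ρ = a/5 = 0.4670
P₀ = 0.095158
Lq = P₀·a^c·ρ / (c!·(1−ρ)²) = 0.095158·69.44033·0.4670/(120·0.28405)
= 0.09054

Final: 0.09054


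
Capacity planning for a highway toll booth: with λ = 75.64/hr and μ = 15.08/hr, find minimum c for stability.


Stability requires cμ > λ ⇔ c > λ/μ.
λ/μ = 75.64/15.08 = 5.0159
Minimum integer c = ⌊5.0159⌋ + 1 = 6
Check: 6·15.08 = 90.48 > 75.64, while 5·15.08 = 75.40 ≤ 75.64

Final: 6 servers


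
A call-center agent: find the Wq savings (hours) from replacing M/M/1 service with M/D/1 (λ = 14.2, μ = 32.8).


ρ = 14.2/32.8 = 0.4329
Wq(M/M/1) = ρ/(μ−λ) = 0.4329/18.60 = 0.02328 hr
Wq(M/D/1) = ρ/(2(μ−λ)) = 0.01164 hr
Savings = 0.02328 − 0.01164 = 0.01164 hr

Final: 0.01164 hr


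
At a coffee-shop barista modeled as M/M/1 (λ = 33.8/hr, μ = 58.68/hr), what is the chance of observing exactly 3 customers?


ρ = 33.8/58.68 = 0.5760
P_n = (1−ρ)·ρ^n = (1 − 0.5760)·0.5760^3 = 0.4240·0.191108 = 0.081029

Final: 0.081029


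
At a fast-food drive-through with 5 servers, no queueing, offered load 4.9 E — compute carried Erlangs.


B(5,4.9) = 0.276700 (Erlang-B)
Carried load = a(1 − B) = 4.9·(1 − 0.276700) = 4.9·0.723300 = 3.5442 E

Final: 3.5442 Erlangs


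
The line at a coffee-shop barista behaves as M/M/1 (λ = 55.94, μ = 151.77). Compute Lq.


ρ = 55.94/151.77 = 0.3686
Lq = ρ²/(1−ρ) = 0.1359/0.6314 = 0.2152

Final: 0.2152


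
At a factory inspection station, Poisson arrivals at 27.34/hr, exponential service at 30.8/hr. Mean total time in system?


W = 1/(μ−λ) = 1/(30.8 − 27.34) = 1/3.46 = 0.2890 hr

Final: 0.2890 hr


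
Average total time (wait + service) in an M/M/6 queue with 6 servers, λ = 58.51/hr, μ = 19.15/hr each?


a = 3.0554; ρ = 0.5092; P₀ = 0.046235
Lq = P₀·a^c·ρ/(c!(1−ρ)²) = 0.11045
Wq = Lq/λ = 0.11045/58.51 = 0.001888 hr
W = Wq + 1/μ = 0.001888 + 0.05222 = 0.05411 hr

Final: 0.05411 hr


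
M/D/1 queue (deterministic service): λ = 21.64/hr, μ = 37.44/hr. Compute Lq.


ρ = 21.64/37.44 = 0.5780
M/D/1: Lq = ρ²/(2(1−ρ)) = 0.3341/(2·0.4220) = 0.39581

Final: 0.39581


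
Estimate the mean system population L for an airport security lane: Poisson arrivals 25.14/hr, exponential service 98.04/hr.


ρ = λ/μ = 25.14/98.04 = 0.2564
L = ρ/(1−ρ) = 0.2564/(1 − 0.2564) = 0.2564/0.7436 = 0.3449

Final: 0.3449


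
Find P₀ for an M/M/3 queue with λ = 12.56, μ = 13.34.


a = λ/μ = 12.56/13.34 = 0.9415; ρ = a/c = 0.3138
Σ_{k=0}^{2} a^k/k! (terms k=0..2) = 1.00000 + 0.94153 + 0.44324 = 2.38477
Tail: a^3/(3!(1−ρ)) = 0.83464/(6·0.6862) = 0.20273
P₀ = 1/(2.38477 + 0.20273) = 1/2.58750 = 0.386473

Final: 0.386473


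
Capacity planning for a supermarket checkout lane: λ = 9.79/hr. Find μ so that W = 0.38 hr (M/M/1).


W = 1/(μ−λ) ⇒ μ − λ = 1/W = 1/0.38 = 2.6316
μ = λ + 1/W = 9.79 + 2.6316 = 12.4216 per hr

Final: 12.4216 /hr


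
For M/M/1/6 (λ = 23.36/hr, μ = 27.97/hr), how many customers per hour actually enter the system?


ρ = 0.8352; P_K = (1−ρ)ρ^6/(1−ρ^7) = 0.078062
λ_eff = λ(1 − P_K) = 23.36·(1 − 0.078062) = 23.36·0.921938 = 21.5365 /hr

Final: 21.5365 /hr


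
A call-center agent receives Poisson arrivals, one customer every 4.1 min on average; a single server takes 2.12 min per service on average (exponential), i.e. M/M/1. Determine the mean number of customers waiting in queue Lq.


λ = 60/4.1 = 14.6341 /hr
μ = 60/2.12 = 28.3019 /hr
ρ = λ/μ = 14.6341/28.3019 = 0.5171
Lq = ρ²/(1−ρ) = 0.2674/0.4829 = 0.5536

Final: 0.5536


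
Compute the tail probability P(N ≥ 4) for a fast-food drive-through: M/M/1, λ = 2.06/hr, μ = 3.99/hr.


ρ = 2.06/3.99 = 0.5163
P(N ≥ n) = ρ^n = 0.5163^4 = 0.071052

Final: 0.071052


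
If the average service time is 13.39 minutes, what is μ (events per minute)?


μ = 1/(service time) in consistent units.
1 minute = 1 min, so μ = 1/13.39 = 0.07468 per minute

Final: 0.07468 /min


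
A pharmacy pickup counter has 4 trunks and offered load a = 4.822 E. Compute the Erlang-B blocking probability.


B(c,a) = (a^c/c!) / Σ_{k=0}^{c} a^k/k!
a^4/4! = 22.526700
Σ terms (k=0..4): 1.00000 + 4.82200 + 11.62584 + 18.68660 + 22.52670 = 58.661146
B = 22.526700/58.661146 = 0.384014

Final: 0.384014


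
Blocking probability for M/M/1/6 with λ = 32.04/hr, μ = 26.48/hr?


ρ = λ/μ = 32.04/26.48 = 1.2100
P_K = (1−ρ)ρ^K/(1−ρ^(K+1)) = (-0.2100·3.137958)/(1 − 3.796835)
= -0.658876/-2.796835 = 0.235579

Final: 0.235579


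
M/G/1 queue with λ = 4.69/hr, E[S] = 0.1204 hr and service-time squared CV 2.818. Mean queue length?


ρ = λ·E[S] = 4.69·0.1204 = 0.5647
Lq = ρ²(1+C_s²)/(2(1−ρ)) = 0.3189·(1+2.818)/(2·0.4353)
= 0.3189·3.8180/0.8706 = 1.39827

Final: 1.39827


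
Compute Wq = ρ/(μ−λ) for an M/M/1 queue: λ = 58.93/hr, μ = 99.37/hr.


ρ = 58.93/99.37 = 0.5930
Wq = ρ/(μ−λ) = 0.5930/(99.37 − 58.93) = 0.5930/40.44 = 0.01466 hr

Final: 0.01466 hr


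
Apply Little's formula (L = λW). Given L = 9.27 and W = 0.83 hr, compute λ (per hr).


λ = L/W = 9.27/0.83 = 11.1687 /hr

Final: 11.1687 /hr


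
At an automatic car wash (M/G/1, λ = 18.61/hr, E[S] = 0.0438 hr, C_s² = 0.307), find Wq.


ρ = λ·E[S] = 18.61·0.0438 = 0.8151
E[S²] = E[S]²(1+C_s²) = 0.0438²·(1+0.307) = 0.002507
Wq = λ·E[S²]/(2(1−ρ)) = 18.61·0.002507/(2·0.1849) = 0.12620 hr

Final: 0.12620 hr


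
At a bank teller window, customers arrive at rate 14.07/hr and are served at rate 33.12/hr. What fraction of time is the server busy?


ρ = λ/μ = 14.07/33.12 = 0.4248

Final: 0.4248


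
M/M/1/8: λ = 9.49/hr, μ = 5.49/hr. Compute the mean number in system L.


ρ = 9.49/5.49 = 1.7286
L = ρ[1 − (K+1)ρ^K + Kρ^(K+1)] / [(1−ρ)(1−ρ^(K+1))]
Numerator: 1.7286·(1 − 9·79.717000 + 8·137.798602) = 667.127676
Denominator: (-0.7286)·(-136.798602) = 99.671113
L = 667.127676/99.671113 = 6.6933

Final: 6.6933


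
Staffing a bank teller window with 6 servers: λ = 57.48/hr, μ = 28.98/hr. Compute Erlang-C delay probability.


a = λ/μ = 1.9834; ρ = a/6 = 0.3306
P₀ = 0.137402 (from M/M/c formula)
C(c,a) = [a^c/(c!(1−ρ))]·P₀ = [60.88499/(720·0.6694)]·0.137402
= 0.12632·0.137402 = 0.017357

Final: 0.017357


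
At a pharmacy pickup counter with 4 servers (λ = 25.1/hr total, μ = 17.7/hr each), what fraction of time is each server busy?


ρ = λ/(cμ) = 25.1/(4·17.7) = 25.1/70.80 = 0.3545

Final: 0.3545


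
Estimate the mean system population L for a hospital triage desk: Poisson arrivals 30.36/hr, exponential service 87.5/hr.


ρ = λ/μ = 30.36/87.5 = 0.3470
L = ρ/(1−ρ) = 0.3470/(1 − 0.3470) = 0.3470/0.6530 = 0.5313

Final: 0.5313


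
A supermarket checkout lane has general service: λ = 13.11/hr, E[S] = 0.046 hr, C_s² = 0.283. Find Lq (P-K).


ρ = λ·E[S] = 13.11·0.046 = 0.6031
Lq = ρ²(1+C_s²)/(2(1−ρ)) = 0.3637·(1+0.283)/(2·0.3969)
= 0.3637·1.2830/0.7939 = 0.58775

Final: 0.58775


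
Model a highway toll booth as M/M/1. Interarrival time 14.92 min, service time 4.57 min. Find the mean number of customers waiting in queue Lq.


λ = 60/14.92 = 4.0214 /hr
μ = 60/4.57 = 13.1291 /hr
ρ = λ/μ = 4.0214/13.1291 = 0.3063
Lq = ρ²/(1−ρ) = 0.09382/0.6937 = 0.1352

Final: 0.1352


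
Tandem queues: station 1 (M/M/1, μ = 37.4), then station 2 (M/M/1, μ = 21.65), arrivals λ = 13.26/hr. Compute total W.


Each node sees arrival rate λ = 13.26/hr (tandem ⇒ throughput preserved).
W₁ = 1/(μ₁−λ) = 1/(37.4−13.26) = 0.04143 hr
W₂ = 1/(μ₂−λ) = 1/(21.65−13.26) = 0.11919 hr
W_total = W₁ + W₂ = 0.04143 + 0.11919 = 0.16061 hr

Final: 0.16061 hr


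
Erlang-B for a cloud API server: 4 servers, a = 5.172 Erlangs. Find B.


B(c,a) = (a^c/c!) / Σ_{k=0}^{c} a^k/k!
a^4/4! = 29.814177
Σ terms (k=0..4): 1.00000 + 5.17200 + 13.37479 + 23.05814 + 29.81418 = 72.419110
B = 29.814177/72.419110 = 0.411689

Final: 0.411689
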